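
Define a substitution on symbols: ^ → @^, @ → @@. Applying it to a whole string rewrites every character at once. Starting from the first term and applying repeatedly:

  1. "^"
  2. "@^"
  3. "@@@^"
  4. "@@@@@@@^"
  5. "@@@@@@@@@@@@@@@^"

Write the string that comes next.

Applying the rule to each of the 16 symbols of @@@@@@@@@@@@@@@^ gives the pieces @@ @@ @@ @@ @@ @@ @@ @@ @@ @@ @@ @@ @@ @@ @@ @^, which concatenate to the answer.

@@@@@@@@@@@@@@@@@@@@@@@@@@@@@@@^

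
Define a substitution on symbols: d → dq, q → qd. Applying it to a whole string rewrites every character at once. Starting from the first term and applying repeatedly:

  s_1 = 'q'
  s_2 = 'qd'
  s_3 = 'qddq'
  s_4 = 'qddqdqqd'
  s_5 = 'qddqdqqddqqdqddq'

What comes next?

qddqdqqddqqdqddqdqqdqddqqddqdqqd

φ(qddqdqqddqqdqddq) expands symbol-by-symbol to qd dq dq qd dq qd qd dq dq qd qd dq qd dq dq qd; joining the 16 pieces gives the next term.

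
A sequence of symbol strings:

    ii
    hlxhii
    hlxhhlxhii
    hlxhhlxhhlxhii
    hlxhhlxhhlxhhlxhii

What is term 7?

The strings grow by a fixed prefix hlxh each time.
From hlxhhlxhhlxhhlxhii, 2 further steps: hlxhhlxhhlxhhlxhii → hlxhhlxhhlxhhlxhhlxhii → (answer).

hlxhhlxhhlxhhlxhhlxhhlxhii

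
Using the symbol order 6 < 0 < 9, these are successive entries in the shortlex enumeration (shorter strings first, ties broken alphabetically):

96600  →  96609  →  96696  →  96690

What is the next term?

96699

Find the rightmost character of 96690 below 9, bump it to the next letter, and reset everything to its right to 6.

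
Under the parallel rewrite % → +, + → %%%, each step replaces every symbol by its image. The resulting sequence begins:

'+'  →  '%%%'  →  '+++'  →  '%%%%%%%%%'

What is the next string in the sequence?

Expanding %%%%%%%%%: %→+, %→+, %→+, %→+, %→+, %→+, %→+, %→+, %→+. Concatenated: + + + + + + + + +.

+++++++++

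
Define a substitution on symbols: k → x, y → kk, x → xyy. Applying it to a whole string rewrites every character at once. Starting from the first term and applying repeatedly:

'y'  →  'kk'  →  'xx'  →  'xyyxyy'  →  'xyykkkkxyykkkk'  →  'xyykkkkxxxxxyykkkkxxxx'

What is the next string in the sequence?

xyykkkkxxxxxyyxyyxyyxyyxyykkkkxxxxxyyxyyxyyxyy

Applying the rule to each of the 22 symbols of xyykkkkxxxxxyykkkkxxxx gives the pieces xyy kk kk x x x x xyy xyy xyy xyy xyy kk kk x x x x xyy xyy xyy xyy, which concatenate to the answer.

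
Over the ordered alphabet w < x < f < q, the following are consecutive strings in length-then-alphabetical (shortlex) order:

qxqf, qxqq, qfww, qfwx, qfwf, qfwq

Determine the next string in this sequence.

The successor of qfwq increments the rightmost position that isn't already q and resets every position after it to w.

qfxw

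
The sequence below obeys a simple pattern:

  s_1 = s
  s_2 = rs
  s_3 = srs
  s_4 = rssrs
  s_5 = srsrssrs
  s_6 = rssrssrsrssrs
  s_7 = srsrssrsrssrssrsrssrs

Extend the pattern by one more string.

rssrssrsrssrssrsrssrsrssrssrsrssrs

From term 3 onward, concatenate the second-to-last term with the last: s·rs = srs, rs·srs = rssrs, …
Continuing: rssrssrsrssrs · srsrssrsrssrssrsrssrs gives term 8.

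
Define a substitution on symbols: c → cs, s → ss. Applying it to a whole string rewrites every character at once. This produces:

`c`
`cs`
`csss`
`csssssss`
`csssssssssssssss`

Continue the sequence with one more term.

Replace each of the 16 characters of csssssssssssssss in place — cs ss ss ss ss ss ss ss ss ss ss ss ss ss ss ss — and concatenate.

csssssssssssssssssssssssssssssss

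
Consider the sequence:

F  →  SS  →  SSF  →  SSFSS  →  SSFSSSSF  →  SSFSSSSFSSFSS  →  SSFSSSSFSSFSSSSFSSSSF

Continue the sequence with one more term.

SSFSSSSFSSFSSSSFSSSSFSSFSSSSFSSFSS

From term 3 onward, concatenate the last term with the second-to-last: SS·F = SSF, SSF·SS = SSFSS, …
So term 8 is SSFSSSSFSSFSSSSFSSSSF·SSFSSSSFSSFSS.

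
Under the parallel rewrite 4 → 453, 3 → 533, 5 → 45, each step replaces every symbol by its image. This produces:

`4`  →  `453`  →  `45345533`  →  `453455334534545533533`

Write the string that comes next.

Rewriting the 21 symbols of 453455334534545533533 one by one yields 453 45 533 453 45 45 533 533 453 45 533 453 45 453 45 45 533 533 45 533 533; concatenated:

4534553345345455335334534553345345453454553353345533533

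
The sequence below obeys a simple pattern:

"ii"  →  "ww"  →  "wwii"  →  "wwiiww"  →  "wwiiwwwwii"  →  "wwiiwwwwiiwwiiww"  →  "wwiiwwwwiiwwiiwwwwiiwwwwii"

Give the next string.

Each term (from the third on) is the previous term followed by the one before it: term 3 = ww·ii = wwii.
The next term joins wwiiwwwwiiwwiiwwwwiiwwwwii and wwiiwwwwiiwwiiww.

wwiiwwwwiiwwiiwwwwiiwwwwiiwwiiwwwwiiwwiiww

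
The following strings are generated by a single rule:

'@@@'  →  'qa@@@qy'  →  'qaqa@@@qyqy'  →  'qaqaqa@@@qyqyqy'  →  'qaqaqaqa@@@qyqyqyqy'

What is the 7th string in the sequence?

Every step adds qa to the front and qy to the end of the previous string.
From qaqaqaqa@@@qyqyqyqy, 2 further steps: qaqaqaqa@@@qyqyqyqy → qaqaqaqaqa@@@qyqyqyqyqy → (answer).

qaqaqaqaqaqa@@@qyqyqyqyqyqy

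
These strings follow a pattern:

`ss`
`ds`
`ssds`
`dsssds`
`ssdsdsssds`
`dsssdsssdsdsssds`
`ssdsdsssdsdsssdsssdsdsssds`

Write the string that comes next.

dsssdsssdsdsssdsssdsdsssdsdsssdsssdsdsssds

From term 3 onward, concatenate the second-to-last term with the last: ss·ds = ssds, ds·ssds = dsssds, …
Continuing: dsssdsssdsdsssds · ssdsdsssdsdsssdsssdsdsssds gives term 8.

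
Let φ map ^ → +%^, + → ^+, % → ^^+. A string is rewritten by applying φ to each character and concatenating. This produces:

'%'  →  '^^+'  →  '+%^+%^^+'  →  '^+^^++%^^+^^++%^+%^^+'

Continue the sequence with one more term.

Applying the rule to each of the 21 symbols of ^+^^++%^^+^^++%^+%^^+ gives the pieces +%^ ^+ +%^ +%^ ^+ ^+ ^^+ +%^ +%^ ^+ +%^ +%^ ^+ ^+ ^^+ +%^ ^+ ^^+ +%^ +%^ ^+, which concatenate to the answer.

+%^^++%^+%^^+^+^^++%^+%^^++%^+%^^+^+^^++%^^+^^++%^+%^^+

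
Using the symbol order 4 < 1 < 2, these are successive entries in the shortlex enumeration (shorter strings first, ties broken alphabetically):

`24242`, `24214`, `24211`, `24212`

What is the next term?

The successor of 24212 increments the rightmost position that isn't already 2 and resets every position after it to 4.

24224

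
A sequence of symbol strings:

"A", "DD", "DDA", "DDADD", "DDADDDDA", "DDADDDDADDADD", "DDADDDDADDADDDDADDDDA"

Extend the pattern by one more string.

This is a Fibonacci-style word recurrence s(k) = s(k−1)·s(k−2): e.g. DD·A = DDA.
Continuing: DDADDDDADDADDDDADDDDA · DDADDDDADDADD gives term 8.

DDADDDDADDADDDDADDDDADDADDDDADDADD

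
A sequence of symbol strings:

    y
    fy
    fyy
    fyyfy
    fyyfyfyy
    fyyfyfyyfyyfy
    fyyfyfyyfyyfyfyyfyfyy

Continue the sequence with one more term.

fyyfyfyyfyyfyfyyfyfyyfyyfyfyyfyyfy

From term 3 onward, concatenate the last term with the second-to-last: fy·y = fyy, fyy·fy = fyyfy, …
So term 8 is fyyfyfyyfyyfyfyyfyfyy·fyyfyfyyfyyfy.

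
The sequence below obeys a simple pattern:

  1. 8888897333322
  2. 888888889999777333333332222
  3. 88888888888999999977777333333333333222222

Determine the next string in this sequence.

The n-th term is 3n+2 8's then 3n-2 9's then 2n-1 7's then 4n 3's then 2n 2's (n = 1, 2, …).
Setting n = 4 gives 14, 10, 7, 16, 8 characters in each block.

8888888888888899999999997777777333333333333333322222222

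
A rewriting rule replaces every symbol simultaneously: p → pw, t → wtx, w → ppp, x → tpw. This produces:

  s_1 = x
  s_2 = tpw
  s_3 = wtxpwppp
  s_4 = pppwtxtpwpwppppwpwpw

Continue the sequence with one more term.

Replace each of the 20 characters of pppwtxtpwpwppppwpwpw in place — pw pw pw ppp wtx tpw wtx pw ppp pw ppp pw pw pw pw ppp pw ppp pw ppp — and concatenate.

pwpwpwpppwtxtpwwtxpwppppwppppwpwpwpwppppwppppwppp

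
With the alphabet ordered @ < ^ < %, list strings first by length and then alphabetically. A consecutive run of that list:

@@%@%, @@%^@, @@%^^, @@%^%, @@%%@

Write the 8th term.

Stepping forward 3 times from @@%%@: @@%%@ → @@%%^ → @@%%%, then the target.

@^@@@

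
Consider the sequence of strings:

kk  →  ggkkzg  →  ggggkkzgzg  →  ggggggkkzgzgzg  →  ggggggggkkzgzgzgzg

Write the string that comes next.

Every step adds gg to the front and zg to the end of the previous string.
Applying this once more to ggggggggkkzgzgzgzg:

ggggggggggkkzgzgzgzgzg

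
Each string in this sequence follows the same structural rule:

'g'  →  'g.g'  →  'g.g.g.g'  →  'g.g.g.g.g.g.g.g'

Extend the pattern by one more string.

g.g.g.g.g.g.g.g.g.g.g.g.g.g.g.g

s(k+1) = s(k)·.·s(k) — each term doubles the last with '.' between the halves.
So the next term is two copies of g.g.g.g.g.g.g.g with '.' between the halves.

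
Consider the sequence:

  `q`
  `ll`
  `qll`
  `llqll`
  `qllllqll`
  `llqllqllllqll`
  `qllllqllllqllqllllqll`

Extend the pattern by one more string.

llqllqllllqllqllllqllllqllqllllqll

Each term (from the third on) is the two preceding terms concatenated in order: term 3 = q·ll = qll.
The next term joins llqllqllllqll and qllllqllllqllqllllqll.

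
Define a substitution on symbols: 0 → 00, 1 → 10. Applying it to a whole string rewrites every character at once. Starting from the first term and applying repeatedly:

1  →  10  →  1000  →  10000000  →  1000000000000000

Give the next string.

Applying the rule to each of the 16 symbols of 1000000000000000 gives the pieces 10 00 00 00 00 00 00 00 00 00 00 00 00 00 00 00, which concatenate to the answer.

10000000000000000000000000000000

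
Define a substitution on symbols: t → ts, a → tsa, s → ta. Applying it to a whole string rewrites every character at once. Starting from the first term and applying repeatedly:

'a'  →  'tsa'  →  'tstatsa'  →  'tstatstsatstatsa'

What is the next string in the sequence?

φ(tstatstsatstatsa) expands symbol-by-symbol to ts ta ts tsa ts ta ts ta tsa ts ta ts tsa ts ta tsa; joining the 16 pieces gives the next term.

tstatstsatstatstatsatstatstsatstatsa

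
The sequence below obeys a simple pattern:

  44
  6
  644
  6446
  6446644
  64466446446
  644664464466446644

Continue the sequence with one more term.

This is a Fibonacci-style word recurrence s(k) = s(k−1)·s(k−2): e.g. 6·44 = 644.
So term 8 is 644664464466446644·64466446446.

64466446446644664464466446446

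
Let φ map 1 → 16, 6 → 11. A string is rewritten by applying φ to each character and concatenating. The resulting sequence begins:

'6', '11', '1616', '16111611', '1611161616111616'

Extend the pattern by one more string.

φ(1611161616111616) expands symbol-by-symbol to 16 11 16 16 16 11 16 11 16 11 16 16 16 11 16 11; joining the 16 pieces gives the next term.

16111616161116111611161616111611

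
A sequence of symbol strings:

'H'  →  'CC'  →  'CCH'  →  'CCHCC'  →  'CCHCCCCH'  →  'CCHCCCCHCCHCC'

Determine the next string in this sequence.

This is a Fibonacci-style word recurrence s(k) = s(k−1)·s(k−2): e.g. CC·H = CCH.
Continuing: CCHCCCCHCCHCC · CCHCCCCH gives term 7.

CCHCCCCHCCHCCCCHCCCCH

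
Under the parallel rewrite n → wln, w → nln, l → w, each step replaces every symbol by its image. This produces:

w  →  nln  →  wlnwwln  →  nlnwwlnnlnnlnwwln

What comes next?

Applying the rule to each of the 17 symbols of nlnwwlnnlnnlnwwln gives the pieces wln w wln nln nln w wln wln w wln wln w wln nln nln w wln, which concatenate to the answer.

wlnwwlnnlnnlnwwlnwlnwwlnwlnwwlnnlnnlnwwln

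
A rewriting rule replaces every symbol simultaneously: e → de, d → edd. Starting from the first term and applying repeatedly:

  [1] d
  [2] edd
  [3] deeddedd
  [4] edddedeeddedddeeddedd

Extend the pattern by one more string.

deeddeddedddeedddedeeddedddeeddeddedddedeeddedddeeddedd

Applying the rule to each of the 21 symbols of edddedeeddedddeeddedd gives the pieces de edd edd edd de edd de de edd edd de edd edd edd de de edd edd de edd edd, which concatenate to the answer.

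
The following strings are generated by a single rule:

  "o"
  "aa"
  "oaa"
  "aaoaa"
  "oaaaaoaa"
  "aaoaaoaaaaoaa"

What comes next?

oaaaaoaaaaoaaoaaaaoaa

This is a Fibonacci-style word recurrence s(k) = s(k−2)·s(k−1): e.g. o·aa = oaa.
So term 7 is oaaaaoaa·aaoaaoaaaaoaa.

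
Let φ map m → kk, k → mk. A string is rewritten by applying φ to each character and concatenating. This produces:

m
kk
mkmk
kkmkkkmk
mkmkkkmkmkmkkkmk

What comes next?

Rewriting the 16 symbols of mkmkkkmkmkmkkkmk one by one yields kk mk kk mk mk mk kk mk kk mk kk mk mk mk kk mk; concatenated:

kkmkkkmkmkmkkkmkkkmkkkmkmkmkkkmk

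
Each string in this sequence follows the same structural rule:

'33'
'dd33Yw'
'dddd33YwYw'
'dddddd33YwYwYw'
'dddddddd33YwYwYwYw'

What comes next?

dddddddddd33YwYwYwYwYw

s(k+1) = dd·s(k)·Yw, so each term gains dd as a prefix and Yw as a suffix.
So the next term is dd·dddddddd33YwYwYwYw·Yw.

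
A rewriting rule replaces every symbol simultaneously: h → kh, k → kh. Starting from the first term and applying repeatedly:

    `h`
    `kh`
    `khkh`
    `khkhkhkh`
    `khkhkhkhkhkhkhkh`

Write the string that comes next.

φ(khkhkhkhkhkhkhkh) expands symbol-by-symbol to kh kh kh kh kh kh kh kh kh kh kh kh kh kh kh kh; joining the 16 pieces gives the next term.

khkhkhkhkhkhkhkhkhkhkhkhkhkhkhkh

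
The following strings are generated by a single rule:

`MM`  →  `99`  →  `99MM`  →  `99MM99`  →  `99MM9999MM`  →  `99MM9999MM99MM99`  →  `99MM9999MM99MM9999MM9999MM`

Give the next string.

Each term (from the third on) is the previous term followed by the one before it: term 3 = 99·MM = 99MM.
The next term joins 99MM9999MM99MM9999MM9999MM and 99MM9999MM99MM99.

99MM9999MM99MM9999MM9999MM99MM9999MM99MM99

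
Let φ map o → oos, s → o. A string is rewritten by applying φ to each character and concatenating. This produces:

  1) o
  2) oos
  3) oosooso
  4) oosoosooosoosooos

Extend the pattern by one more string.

Applying the rule to each of the 17 symbols of oosoosooosoosooos gives the pieces oos oos o oos oos o oos oos oos o oos oos o oos oos oos o, which concatenate to the answer.

oosoosooosoosooosoosoosooosoosooosoosooso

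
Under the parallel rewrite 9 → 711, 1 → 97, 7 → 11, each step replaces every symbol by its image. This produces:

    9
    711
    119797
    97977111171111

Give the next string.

711117111111979797971197979797

φ(97977111171111) expands symbol-by-symbol to 711 11 711 11 11 97 97 97 97 11 97 97 97 97; joining the 14 pieces gives the next term.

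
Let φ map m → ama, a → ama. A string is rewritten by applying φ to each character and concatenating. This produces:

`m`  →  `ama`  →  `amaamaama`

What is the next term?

amaamaamaamaamaamaamaamaama

Expanding amaamaama: a→ama, m→ama, a→ama, a→ama, m→ama, a→ama, a→ama, m→ama, a→ama. Concatenated: ama ama ama ama ama ama ama ama ama.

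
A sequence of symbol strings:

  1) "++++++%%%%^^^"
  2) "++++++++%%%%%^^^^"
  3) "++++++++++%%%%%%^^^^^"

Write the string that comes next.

The n-th term is 2n +'s then n+1 %'s then n ^'s, where the shown terms are n = 3, 4, 5.
At n = 6 the blocks have lengths 12, 7, 6.

++++++++++++%%%%%%%^^^^^^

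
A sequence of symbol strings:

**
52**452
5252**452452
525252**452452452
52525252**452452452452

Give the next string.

5252525252**452452452452452

s(k+1) = 52·s(k)·452, so each term gains 52 as a prefix and 452 as a suffix.
So the next term is 52·52525252**452452452452·452.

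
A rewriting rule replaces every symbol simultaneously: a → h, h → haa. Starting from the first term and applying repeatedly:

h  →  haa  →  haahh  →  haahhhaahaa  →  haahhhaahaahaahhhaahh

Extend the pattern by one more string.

haahhhaahaahaahhhaahhhaahhhaahaahaahhhaahaa

Applying the rule to each of the 21 symbols of haahhhaahaahaahhhaahh gives the pieces haa h h haa haa haa h h haa h h haa h h haa haa haa h h haa haa, which concatenate to the answer.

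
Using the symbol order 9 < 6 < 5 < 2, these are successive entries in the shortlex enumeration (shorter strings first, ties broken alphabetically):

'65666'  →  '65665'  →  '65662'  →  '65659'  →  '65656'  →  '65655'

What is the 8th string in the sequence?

65629

Advancing 2 positions from 65655 through 65655 → 65652 reaches term 8.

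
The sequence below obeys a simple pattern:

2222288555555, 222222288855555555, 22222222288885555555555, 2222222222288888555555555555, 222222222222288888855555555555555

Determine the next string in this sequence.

22222222222222288888885555555555555555

The n-th term is 2n-1 2's then n-1 8's then 2n 5's, where the shown terms are n = 3, 4, 5, 6, 7.
For the next term, n = 8, so the run lengths are 15, 7, 16.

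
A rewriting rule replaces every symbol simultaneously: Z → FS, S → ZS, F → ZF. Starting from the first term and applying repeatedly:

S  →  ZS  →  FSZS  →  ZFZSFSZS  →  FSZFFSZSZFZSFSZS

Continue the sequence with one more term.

Replace each of the 16 characters of FSZFFSZSZFZSFSZS in place — ZF ZS FS ZF ZF ZS FS ZS FS ZF FS ZS ZF ZS FS ZS — and concatenate.

ZFZSFSZFZFZSFSZSFSZFFSZSZFZSFSZS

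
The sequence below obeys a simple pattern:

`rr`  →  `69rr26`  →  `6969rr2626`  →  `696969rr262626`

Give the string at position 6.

6969696969rr2626262626

Every step adds 69 to the front and 26 to the end of the previous string.
From 696969rr262626, 2 further steps: 696969rr262626 → 69696969rr26262626 → (answer).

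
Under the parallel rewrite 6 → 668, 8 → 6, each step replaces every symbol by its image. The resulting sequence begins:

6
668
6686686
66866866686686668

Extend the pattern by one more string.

Rewriting the 17 symbols of 66866866686686668 one by one yields 668 668 6 668 668 6 668 668 668 6 668 668 6 668 668 668 6; concatenated:

66866866686686668668668666866866686686686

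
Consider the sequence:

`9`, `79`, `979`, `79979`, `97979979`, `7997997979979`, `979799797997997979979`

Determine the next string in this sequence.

Each term (from the third on) is the two preceding terms concatenated in order: term 3 = 9·79 = 979.
So term 8 is 7997997979979·979799797997997979979.

7997997979979979799797997997979979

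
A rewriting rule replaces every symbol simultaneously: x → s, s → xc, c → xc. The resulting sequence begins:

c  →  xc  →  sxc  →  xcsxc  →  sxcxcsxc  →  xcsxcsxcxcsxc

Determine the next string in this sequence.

Replace each of the 13 characters of xcsxcsxcxcsxc in place — s xc xc s xc xc s xc s xc xc s xc — and concatenate.

sxcxcsxcxcsxcsxcxcsxc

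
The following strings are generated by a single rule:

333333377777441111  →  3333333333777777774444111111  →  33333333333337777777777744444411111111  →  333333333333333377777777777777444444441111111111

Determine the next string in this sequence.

Reading off run lengths: 3 runs 7, 10, 13, 16; 7 runs 5, 8, 11, 14; 4 runs 2, 4, 6, 8; 1 runs 4, 6, 8, 10 — each is linear in n, where the shown terms are n = 2, 3, 4, 5.
Setting n = 6 gives 19, 17, 10, 12 characters in each block.

3333333333333333333777777777777777774444444444111111111111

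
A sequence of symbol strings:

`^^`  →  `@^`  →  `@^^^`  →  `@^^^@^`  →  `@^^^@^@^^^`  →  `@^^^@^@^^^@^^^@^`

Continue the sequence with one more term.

@^^^@^@^^^@^^^@^@^^^@^@^^^

This is a Fibonacci-style word recurrence s(k) = s(k−1)·s(k−2): e.g. @^·^^ = @^^^.
Continuing: @^^^@^@^^^@^^^@^ · @^^^@^@^^^ gives term 7.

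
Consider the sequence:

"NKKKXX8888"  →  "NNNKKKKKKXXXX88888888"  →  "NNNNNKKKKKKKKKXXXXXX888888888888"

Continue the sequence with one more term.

NNNNNNNKKKKKKKKKKKKXXXXXXXX8888888888888888

The n-th term is 2n-1 N's then 3n K's then 2n X's then 4n 8's (n = 1, 2, …).
At n = 4 the blocks have lengths 7, 12, 8, 16.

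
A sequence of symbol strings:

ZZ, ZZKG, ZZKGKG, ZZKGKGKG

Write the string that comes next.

Every step adds KG to the end: s(k+1) = s(k)·KG.
Applying this once more to ZZKGKGKG:

ZZKGKGKGKG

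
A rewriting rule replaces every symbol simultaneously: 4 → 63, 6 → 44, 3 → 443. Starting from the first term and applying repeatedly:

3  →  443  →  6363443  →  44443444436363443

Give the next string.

636363634436363636344344443444436363443

Replace each of the 17 characters of 44443444436363443 in place — 63 63 63 63 443 63 63 63 63 443 44 443 44 443 63 63 443 — and concatenate.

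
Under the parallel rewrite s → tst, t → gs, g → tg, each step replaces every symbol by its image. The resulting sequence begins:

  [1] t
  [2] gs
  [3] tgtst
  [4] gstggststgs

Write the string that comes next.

Rewriting each symbol of gstggststgs: g→tg, s→tst, t→gs, g→tg, g→tg, s→tst, t→gs, s→tst, t→gs, g→tg, s→tst, which concatenates to tg tst gs tg tg tst gs tst gs tg tst.

tgtstgstgtgtstgststgstgtst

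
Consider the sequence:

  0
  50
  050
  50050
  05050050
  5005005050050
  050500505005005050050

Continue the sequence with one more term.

Each term (from the third on) is the two preceding terms concatenated in order: term 3 = 0·50 = 050.
The next term joins 5005005050050 and 050500505005005050050.

5005005050050050500505005005050050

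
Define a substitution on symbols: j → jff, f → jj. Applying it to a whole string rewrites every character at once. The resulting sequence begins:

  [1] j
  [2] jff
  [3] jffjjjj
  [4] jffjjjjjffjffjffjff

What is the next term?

jffjjjjjffjffjffjffjffjjjjjffjjjjjffjjjjjffjjjj

φ(jffjjjjjffjffjffjff) expands symbol-by-symbol to jff jj jj jff jff jff jff jff jj jj jff jj jj jff jj jj jff jj jj; joining the 19 pieces gives the next term.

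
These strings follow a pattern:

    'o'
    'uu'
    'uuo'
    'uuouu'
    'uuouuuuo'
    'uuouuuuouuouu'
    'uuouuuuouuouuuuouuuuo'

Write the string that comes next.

uuouuuuouuouuuuouuuuouuouuuuouuouu

This is a Fibonacci-style word recurrence s(k) = s(k−1)·s(k−2): e.g. uu·o = uuo.
The next term joins uuouuuuouuouuuuouuuuo and uuouuuuouuouu.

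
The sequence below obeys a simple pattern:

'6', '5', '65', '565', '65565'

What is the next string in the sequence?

56565565

This is a Fibonacci-style word recurrence s(k) = s(k−2)·s(k−1): e.g. 6·5 = 65.
Continuing: 565 · 65565 gives term 6.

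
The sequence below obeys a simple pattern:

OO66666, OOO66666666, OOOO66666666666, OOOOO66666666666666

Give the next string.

The n-th term is n+1 O's then 3n+2 6's (n = 1, 2, …).
For the next term, n = 5, so the run lengths are 6, 17.

OOOOOO66666666666666666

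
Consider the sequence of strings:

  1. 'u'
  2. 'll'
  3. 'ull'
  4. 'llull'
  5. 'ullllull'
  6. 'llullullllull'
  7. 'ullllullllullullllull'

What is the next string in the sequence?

This is a Fibonacci-style word recurrence s(k) = s(k−2)·s(k−1): e.g. u·ll = ull.
So term 8 is llullullllull·ullllullllullullllull.

llullullllullullllullllullullllull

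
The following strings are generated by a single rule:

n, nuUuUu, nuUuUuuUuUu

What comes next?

The strings grow by a fixed suffix uUuUu each time.
One more step from nuUuUuuUuUu gives the answer.

nuUuUuuUuUuuUuUu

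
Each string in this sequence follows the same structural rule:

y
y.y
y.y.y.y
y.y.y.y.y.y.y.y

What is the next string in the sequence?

Each string is two copies of the previous one joined by '.'.
Doubling y.y.y.y.y.y.y.y with '.' between the halves:

y.y.y.y.y.y.y.y.y.y.y.y.y.y.y.y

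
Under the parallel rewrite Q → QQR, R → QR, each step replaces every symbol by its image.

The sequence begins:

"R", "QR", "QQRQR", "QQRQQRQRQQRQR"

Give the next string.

Applying the rule to each of the 13 symbols of QQRQQRQRQQRQR gives the pieces QQR QQR QR QQR QQR QR QQR QR QQR QQR QR QQR QR, which concatenate to the answer.

QQRQQRQRQQRQQRQRQQRQRQQRQQRQRQQRQR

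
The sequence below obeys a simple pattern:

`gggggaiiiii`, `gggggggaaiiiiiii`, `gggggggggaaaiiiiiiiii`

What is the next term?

The n-th term is 2n+1 g's then n-1 a's then 2n+1 i's, where the shown terms are n = 2, 3, 4.
Setting n = 5 gives 11, 4, 11 characters in each block.

gggggggggggaaaaiiiiiiiiiii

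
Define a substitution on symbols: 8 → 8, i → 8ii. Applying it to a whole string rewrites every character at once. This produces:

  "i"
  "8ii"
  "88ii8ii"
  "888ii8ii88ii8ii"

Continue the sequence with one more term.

φ(888ii8ii88ii8ii) expands symbol-by-symbol to 8 8 8 8ii 8ii 8 8ii 8ii 8 8 8ii 8ii 8 8ii 8ii; joining the 15 pieces gives the next term.

8888ii8ii88ii8ii888ii8ii88ii8ii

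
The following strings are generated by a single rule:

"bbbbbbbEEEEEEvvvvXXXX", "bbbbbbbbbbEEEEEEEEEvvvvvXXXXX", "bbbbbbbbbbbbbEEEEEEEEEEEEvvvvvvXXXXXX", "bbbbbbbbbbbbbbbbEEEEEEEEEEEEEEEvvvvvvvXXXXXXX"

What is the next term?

bbbbbbbbbbbbbbbbbbbEEEEEEEEEEEEEEEEEEvvvvvvvvXXXXXXXX

Term n consists of 3n+1 b's, followed by 3n E's, followed by n+2 v's, followed by n+2 X's, where the shown terms are n = 2, 3, 4, 5.
At n = 6 the blocks have lengths 19, 18, 8, 8.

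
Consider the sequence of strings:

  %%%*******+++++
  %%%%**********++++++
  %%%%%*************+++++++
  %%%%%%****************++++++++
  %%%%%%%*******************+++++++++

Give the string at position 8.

%%%%%%%%%%****************************++++++++++++

The n-th term is n+1 %'s then 3n+1 *'s then n+3 +'s, where the shown terms are n = 2, 3, 4, 5, 6.
Setting n = 9 gives 10, 28, 12 characters in each block.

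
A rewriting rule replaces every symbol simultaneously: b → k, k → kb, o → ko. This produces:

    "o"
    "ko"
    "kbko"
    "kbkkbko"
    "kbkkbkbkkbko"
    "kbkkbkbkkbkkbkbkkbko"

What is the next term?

φ(kbkkbkbkkbkkbkbkkbko) expands symbol-by-symbol to kb k kb kb k kb k kb kb k kb kb k kb k kb kb k kb ko; joining the 20 pieces gives the next term.

kbkkbkbkkbkkbkbkkbkbkkbkkbkbkkbko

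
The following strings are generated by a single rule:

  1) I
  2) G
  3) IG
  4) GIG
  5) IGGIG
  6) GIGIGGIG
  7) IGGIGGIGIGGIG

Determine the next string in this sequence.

This is a Fibonacci-style word recurrence s(k) = s(k−2)·s(k−1): e.g. I·G = IG.
So term 8 is GIGIGGIG·IGGIGGIGIGGIG.

GIGIGGIGIGGIGGIGIGGIG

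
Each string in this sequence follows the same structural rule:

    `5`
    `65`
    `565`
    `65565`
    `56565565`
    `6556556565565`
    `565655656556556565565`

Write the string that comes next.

6556556565565565655656556556565565

From term 3 onward, concatenate the second-to-last term with the last: 5·65 = 565, 65·565 = 65565, …
Continuing: 6556556565565 · 565655656556556565565 gives term 8.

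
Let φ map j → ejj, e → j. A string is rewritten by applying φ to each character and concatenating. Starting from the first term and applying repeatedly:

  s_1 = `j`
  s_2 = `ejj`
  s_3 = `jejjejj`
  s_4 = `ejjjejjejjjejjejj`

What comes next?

Replace each of the 17 characters of ejjjejjejjjejjejj in place — j ejj ejj ejj j ejj ejj j ejj ejj ejj j ejj ejj j ejj ejj — and concatenate.

jejjejjejjjejjejjjejjejjejjjejjejjjejjejj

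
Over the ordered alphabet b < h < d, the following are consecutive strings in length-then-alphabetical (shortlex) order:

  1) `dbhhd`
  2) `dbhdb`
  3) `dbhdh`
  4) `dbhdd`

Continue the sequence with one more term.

Treat dbhdd as a base-3 numeral over the given alphabet and add one, carrying through any trailing d's.

dbdbb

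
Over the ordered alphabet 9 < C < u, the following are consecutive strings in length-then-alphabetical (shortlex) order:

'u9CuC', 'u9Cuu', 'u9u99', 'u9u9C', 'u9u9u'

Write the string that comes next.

Find the rightmost character of u9u9u below u, bump it to the next letter, and reset everything to its right to 9.

u9uC9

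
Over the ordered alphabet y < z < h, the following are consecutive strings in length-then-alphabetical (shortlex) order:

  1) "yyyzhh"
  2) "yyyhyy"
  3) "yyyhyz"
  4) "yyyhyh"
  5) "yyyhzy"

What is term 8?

Stepping forward 3 times from yyyhzy: yyyhzy → yyyhzz → yyyhzh, then the target.

yyyhhy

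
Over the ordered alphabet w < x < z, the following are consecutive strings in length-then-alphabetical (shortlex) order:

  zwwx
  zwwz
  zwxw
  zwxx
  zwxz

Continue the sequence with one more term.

Find the rightmost character of zwxz below z, bump it to the next letter, and reset everything to its right to w.

zwzw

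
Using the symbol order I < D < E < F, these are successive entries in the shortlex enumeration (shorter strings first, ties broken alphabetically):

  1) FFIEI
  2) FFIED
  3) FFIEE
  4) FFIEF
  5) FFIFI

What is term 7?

FFIFE

Stepping forward 2 times from FFIFI: FFIFI → FFIFD, then the target.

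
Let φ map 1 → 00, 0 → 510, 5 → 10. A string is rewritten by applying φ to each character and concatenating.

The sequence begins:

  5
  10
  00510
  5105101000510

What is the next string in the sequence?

Rewriting the 13 symbols of 5105101000510 one by one yields 10 00 510 10 00 510 00 510 510 510 10 00 510; concatenated:

10005101000510005105105101000510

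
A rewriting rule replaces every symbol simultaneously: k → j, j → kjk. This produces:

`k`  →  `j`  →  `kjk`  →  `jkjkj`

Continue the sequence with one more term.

Apply φ to jkjkj symbol by symbol: j→kjk, k→j, j→kjk, k→j, j→kjk; joined: kjk j kjk j kjk.

kjkjkjkjkjk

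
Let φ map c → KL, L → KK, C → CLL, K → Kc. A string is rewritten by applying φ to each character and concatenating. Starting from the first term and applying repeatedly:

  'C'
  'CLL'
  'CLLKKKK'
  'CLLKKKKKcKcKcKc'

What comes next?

Rewriting the 15 symbols of CLLKKKKKcKcKcKc one by one yields CLL KK KK Kc Kc Kc Kc Kc KL Kc KL Kc KL Kc KL; concatenated:

CLLKKKKKcKcKcKcKcKLKcKLKcKLKcKL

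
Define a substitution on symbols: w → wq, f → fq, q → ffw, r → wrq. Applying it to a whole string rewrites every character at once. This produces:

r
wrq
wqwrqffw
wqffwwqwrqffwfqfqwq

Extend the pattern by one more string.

φ(wqffwwqwrqffwfqfqwq) expands symbol-by-symbol to wq ffw fq fq wq wq ffw wq wrq ffw fq fq wq fq ffw fq ffw wq ffw; joining the 19 pieces gives the next term.

wqffwfqfqwqwqffwwqwrqffwfqfqwqfqffwfqffwwqffw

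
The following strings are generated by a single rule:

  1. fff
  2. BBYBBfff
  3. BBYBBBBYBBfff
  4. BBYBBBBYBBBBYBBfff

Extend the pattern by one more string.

Each term is the previous one with BBYBB prepended.
So the next term is BBYBB·BBYBBBBYBBBBYBBfff.

BBYBBBBYBBBBYBBBBYBBfff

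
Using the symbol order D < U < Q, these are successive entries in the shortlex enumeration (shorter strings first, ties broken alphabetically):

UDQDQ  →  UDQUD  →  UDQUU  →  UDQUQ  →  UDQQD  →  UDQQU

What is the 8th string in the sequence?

Continuing the enumeration 2 steps past UDQQU: UDQQU → UDQQQ → (answer).

UUDDD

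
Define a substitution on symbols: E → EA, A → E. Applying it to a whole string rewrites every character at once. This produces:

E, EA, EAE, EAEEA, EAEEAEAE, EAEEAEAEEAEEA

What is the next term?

EAEEAEAEEAEEAEAEEAEAE

Replace each of the 13 characters of EAEEAEAEEAEEA in place — EA E EA EA E EA E EA EA E EA EA E — and concatenate.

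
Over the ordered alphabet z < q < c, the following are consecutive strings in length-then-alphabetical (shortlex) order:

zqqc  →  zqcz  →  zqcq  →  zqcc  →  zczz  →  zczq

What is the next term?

Find the rightmost character of zczq below c, bump it to the next letter, and reset everything to its right to z.

zczc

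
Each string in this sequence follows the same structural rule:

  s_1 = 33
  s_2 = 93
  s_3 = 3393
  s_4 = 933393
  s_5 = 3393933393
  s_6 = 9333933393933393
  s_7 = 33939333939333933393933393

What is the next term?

From term 3 onward, concatenate the second-to-last term with the last: 33·93 = 3393, 93·3393 = 933393, …
Continuing: 9333933393933393 · 33939333939333933393933393 gives term 8.

933393339393339333939333939333933393933393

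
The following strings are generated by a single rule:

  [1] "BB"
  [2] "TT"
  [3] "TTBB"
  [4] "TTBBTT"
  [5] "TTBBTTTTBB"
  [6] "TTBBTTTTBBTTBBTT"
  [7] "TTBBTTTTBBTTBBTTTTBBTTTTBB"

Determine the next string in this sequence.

Each term (from the third on) is the previous term followed by the one before it: term 3 = TT·BB = TTBB.
Continuing: TTBBTTTTBBTTBBTTTTBBTTTTBB · TTBBTTTTBBTTBBTT gives term 8.

TTBBTTTTBBTTBBTTTTBBTTTTBBTTBBTTTTBBTTBBTT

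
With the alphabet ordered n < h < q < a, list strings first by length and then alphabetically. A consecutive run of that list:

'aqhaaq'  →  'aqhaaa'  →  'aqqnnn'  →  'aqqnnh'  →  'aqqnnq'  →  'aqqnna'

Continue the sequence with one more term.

aqqnhn

Treat aqqnna as a base-4 numeral over the given alphabet and add one, carrying through any trailing a's.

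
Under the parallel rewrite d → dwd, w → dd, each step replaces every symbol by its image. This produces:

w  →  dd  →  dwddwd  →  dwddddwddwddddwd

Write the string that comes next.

dwddddwddwddwddwddddwddwddddwddwddwddwddddwd

Applying the rule to each of the 16 symbols of dwddddwddwddddwd gives the pieces dwd dd dwd dwd dwd dwd dd dwd dwd dd dwd dwd dwd dwd dd dwd, which concatenate to the answer.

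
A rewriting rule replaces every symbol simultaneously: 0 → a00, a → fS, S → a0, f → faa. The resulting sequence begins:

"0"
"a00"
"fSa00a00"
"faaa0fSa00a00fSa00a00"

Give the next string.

Rewriting the 21 symbols of faaa0fSa00a00fSa00a00 one by one yields faa fS fS fS a00 faa a0 fS a00 a00 fS a00 a00 faa a0 fS a00 a00 fS a00 a00; concatenated:

faafSfSfSa00faaa0fSa00a00fSa00a00faaa0fSa00a00fSa00a00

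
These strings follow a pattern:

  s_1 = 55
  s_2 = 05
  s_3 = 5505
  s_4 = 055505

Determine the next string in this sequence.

This is a Fibonacci-style word recurrence s(k) = s(k−2)·s(k−1): e.g. 55·05 = 5505.
The next term joins 5505 and 055505.

5505055505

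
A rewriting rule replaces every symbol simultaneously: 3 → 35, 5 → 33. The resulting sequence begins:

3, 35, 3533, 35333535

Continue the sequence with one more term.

Rewriting each symbol of 35333535: 3→35, 5→33, 3→35, 3→35, 3→35, 5→33, 3→35, 5→33, which concatenates to 35 33 35 35 35 33 35 33.

3533353535333533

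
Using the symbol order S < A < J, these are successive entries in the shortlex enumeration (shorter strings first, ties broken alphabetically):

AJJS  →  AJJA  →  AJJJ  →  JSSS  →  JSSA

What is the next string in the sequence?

Find the rightmost character of JSSA below J, bump it to the next letter, and reset everything to its right to S.

JSSJ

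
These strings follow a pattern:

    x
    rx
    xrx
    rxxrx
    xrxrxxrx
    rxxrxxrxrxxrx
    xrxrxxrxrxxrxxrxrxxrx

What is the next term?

This is a Fibonacci-style word recurrence s(k) = s(k−2)·s(k−1): e.g. x·rx = xrx.
Continuing: rxxrxxrxrxxrx · xrxrxxrxrxxrxxrxrxxrx gives term 8.

rxxrxxrxrxxrxxrxrxxrxrxxrxxrxrxxrx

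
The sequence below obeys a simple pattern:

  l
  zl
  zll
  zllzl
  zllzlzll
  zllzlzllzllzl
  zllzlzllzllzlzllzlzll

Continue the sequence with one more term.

This is a Fibonacci-style word recurrence s(k) = s(k−1)·s(k−2): e.g. zl·l = zll.
Continuing: zllzlzllzllzlzllzlzll · zllzlzllzllzl gives term 8.

zllzlzllzllzlzllzlzllzllzlzllzllzl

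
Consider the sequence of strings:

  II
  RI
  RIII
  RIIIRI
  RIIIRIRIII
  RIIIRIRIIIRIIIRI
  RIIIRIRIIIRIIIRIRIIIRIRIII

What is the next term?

RIIIRIRIIIRIIIRIRIIIRIRIIIRIIIRIRIIIRIIIRI

From term 3 onward, concatenate the last term with the second-to-last: RI·II = RIII, RIII·RI = RIIIRI, …
The next term joins RIIIRIRIIIRIIIRIRIIIRIRIII and RIIIRIRIIIRIIIRI.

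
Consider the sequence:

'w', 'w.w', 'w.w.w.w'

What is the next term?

Every step duplicates the string with '.' between the halves.
Doubling w.w.w.w with '.' between the halves:

w.w.w.w.w.w.w.w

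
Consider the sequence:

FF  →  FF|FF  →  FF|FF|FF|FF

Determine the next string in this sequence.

Each string is two copies of the previous one joined by '|'.
So the next term is two copies of FF|FF|FF|FF with '|' between the halves.

FF|FF|FF|FF|FF|FF|FF|FF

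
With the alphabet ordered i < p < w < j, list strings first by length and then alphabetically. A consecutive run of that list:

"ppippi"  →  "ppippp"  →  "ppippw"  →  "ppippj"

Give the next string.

ppipwi

Treat ppippj as a base-4 numeral over the given alphabet and add one, carrying through any trailing j's.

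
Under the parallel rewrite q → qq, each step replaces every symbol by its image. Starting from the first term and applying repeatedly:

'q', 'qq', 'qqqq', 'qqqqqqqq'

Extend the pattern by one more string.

Apply φ to qqqqqqqq symbol by symbol: q→qq, q→qq, q→qq, q→qq, q→qq, q→qq, q→qq, q→qq; joined: qq qq qq qq qq qq qq qq.

qqqqqqqqqqqqqqqq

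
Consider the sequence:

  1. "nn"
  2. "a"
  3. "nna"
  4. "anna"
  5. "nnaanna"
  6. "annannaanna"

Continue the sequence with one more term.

nnaannaannannaanna

This is a Fibonacci-style word recurrence s(k) = s(k−2)·s(k−1): e.g. nn·a = nna.
Continuing: nnaanna · annannaanna gives term 7.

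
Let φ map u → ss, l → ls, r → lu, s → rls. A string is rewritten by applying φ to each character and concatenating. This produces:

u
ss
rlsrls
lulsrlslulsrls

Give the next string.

Replace each of the 14 characters of lulsrlslulsrls in place — ls ss ls rls lu ls rls ls ss ls rls lu ls rls — and concatenate.

lssslsrlslulsrlslssslsrlslulsrls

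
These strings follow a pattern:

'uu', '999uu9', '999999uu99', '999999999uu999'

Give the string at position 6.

s(k+1) = 999·s(k)·9, so each term gains 999 as a prefix and 9 as a suffix.
From 999999999uu999, 2 further steps: 999999999uu999 → 999999999999uu9999 → (answer).

999999999999999uu99999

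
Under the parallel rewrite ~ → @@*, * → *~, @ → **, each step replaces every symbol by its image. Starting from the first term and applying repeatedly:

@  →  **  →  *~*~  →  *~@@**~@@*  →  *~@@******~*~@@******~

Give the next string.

Rewriting the 22 symbols of *~@@******~*~@@******~ one by one yields *~ @@* ** ** *~ *~ *~ *~ *~ *~ @@* *~ @@* ** ** *~ *~ *~ *~ *~ *~ @@*; concatenated:

*~@@******~*~*~*~*~*~@@**~@@******~*~*~*~*~*~@@*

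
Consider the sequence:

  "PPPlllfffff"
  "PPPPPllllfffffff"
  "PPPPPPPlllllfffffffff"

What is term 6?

Term n consists of 2n-1 P's, followed by n+1 l's, followed by 2n+1 f's, where the shown terms are n = 2, 3, 4.
Setting n = 7 gives 13, 8, 15 characters in each block.

PPPPPPPPPPPPPllllllllfffffffffffffff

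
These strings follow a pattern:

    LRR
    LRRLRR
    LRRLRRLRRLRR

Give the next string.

s(k+1) = s(k)·s(k) — each term doubles the last.
Doubling LRRLRRLRRLRR:

LRRLRRLRRLRRLRRLRRLRRLRR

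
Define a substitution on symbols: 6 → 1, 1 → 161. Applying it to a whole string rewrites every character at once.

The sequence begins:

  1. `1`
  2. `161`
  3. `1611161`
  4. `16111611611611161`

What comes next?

16111611611611161161116116111611611611161

φ(16111611611611161) expands symbol-by-symbol to 161 1 161 161 161 1 161 161 1 161 161 1 161 161 161 1 161; joining the 17 pieces gives the next term.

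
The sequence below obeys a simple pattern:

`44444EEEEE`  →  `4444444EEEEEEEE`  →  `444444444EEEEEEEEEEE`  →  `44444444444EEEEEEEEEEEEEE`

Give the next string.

4444444444444EEEEEEEEEEEEEEEEE

Each string has the form 4^{2n+1} E^{3n-1}, where the shown terms are n = 2, 3, 4, 5.
Setting n = 6 gives 13, 17 characters in each block.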